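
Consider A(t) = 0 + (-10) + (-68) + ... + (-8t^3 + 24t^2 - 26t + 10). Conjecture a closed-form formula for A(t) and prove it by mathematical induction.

A(t) = -t(t - 1)(2t^2 - 2t + 1)

We claim A(t) = -t(t - 1)(2t^2 - 2t + 1) for all t ≥ 1.
When t = 1: A(1) = 0, and the closed form gives 0. They agree.
Suppose the result is true for t = r, so A(r) = r(-2r^3 + 4r^2 - 3r + 1).
Then A(r+1) = A(r) + (-8r^3 - 2r) = (r(-2r^3 + 4r^2 - 3r + 1)) + (-8r^3 - 2r).
Simplifying, A(r+1) = -r(r + 1)(2r^2 + 2r + 1) = -(r+1)((r+1) - 1)(2(r+1)^2 - 2(r+1) + 1),
which is the closed form with t = r+1.
Hence, by induction on t, the claim holds for every t ≥ 1.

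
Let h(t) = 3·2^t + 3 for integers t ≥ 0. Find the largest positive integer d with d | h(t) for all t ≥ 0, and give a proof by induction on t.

Computing the first values: h(0) = 6 and h(1) = 9; gcd(6, 9) = 3, so d ≤ 3.
We prove 3 | 3·2^t + 3 for all t ≥ 0 by induction on t.
Base step (t = 0): h(0) = 6 = 3·(2), so 3 | h(0).
Inductive step: suppose the statement holds for some k ≥ 0, i.e. 3 | h(k). Then
h(k+1) = 3·2^(k+1) + 3 = 2·(3·2^k + 3) - 3 = 2·h(k) - 3. The first term is divisible by 3 by the inductive hypothesis, and -3 is divisible by 3. Hence 3 | h(k+1).
By the principle of mathematical induction, the result holds for all t ≥ 0.
Therefore the largest such d is 3.

d = 3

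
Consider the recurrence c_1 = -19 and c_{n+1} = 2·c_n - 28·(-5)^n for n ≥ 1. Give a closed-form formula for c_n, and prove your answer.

c_n = 4(-5)^n + 2^(n - 1)

Computing the first terms: c_1 = -19, c_2 = 102, c_3 = -496. This suggests c_n = 4(-5)^n + 2^(n - 1).
Base step (n = 1): the formula gives -19 = -19 = c_1.
Inductive step: suppose the statement holds for some p ≥ 1, so c_p = 4(-5)^p + 2^(p - 1).
Then c_{p+1} = 2·c_p - 28·(-5)^p = 2·(4(-5)^p + 2^(p - 1)) - 28·(-5)^p = 4(-5)^(p + 1) + 2^p = 4(-5)^(p+1) + 2^((p+1) - 1),
which is the claimed formula at n = p+1.
This completes the induction.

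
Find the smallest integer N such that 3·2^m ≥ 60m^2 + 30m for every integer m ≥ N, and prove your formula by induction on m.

N = 12

At m = 11: 6144 < 7590, so the inequality fails and N ≥ 12. We prove 3·2^m ≥ 60m^2 + 30m for all m ≥ 12.
For the base case m = 12: 3·2^m = 12288 and 60m^2 + 30m = 9000, so 12288 ≥ 9000.
Inductive step: suppose the statement holds for some k ≥ 12, so 3·2^k ≥ 60k^2 + 30k.
Then 3·2^(k + 1) = 2·(3·2^k) ≥ 2·(60k^2 + 30k).
Also, for k ≥ 12 we have 2·(60k^2 + 30k) ≥ 60(k+1)^2 + 30(k+1), since 2·(60k^2 + 30k) − (60(k+1)^2 + 30(k+1)) = 60k^2 - 90k - 90, which is nonnegative for all k ≥ 12.
Combining, 3·2^(k + 1) ≥ 60(k+1)^2 + 30(k+1).
This completes the induction.
Hence the smallest such N is 12.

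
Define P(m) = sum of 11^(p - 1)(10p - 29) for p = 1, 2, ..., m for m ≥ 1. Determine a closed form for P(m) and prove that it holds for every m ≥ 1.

We claim P(m) = 11^m(m - 3) + 3 for all m ≥ 1.
Base case (m = 1): P(1) = -19, and the closed form gives -19. They agree.
Suppose the result is true for m = p, so P(p) = 11^p(p - 3) + 3.
Then P(p+1) = P(p) + (11^p(10p - 19)) = (11^p(p - 3) + 3) + (11^p(10p - 19)).
Simplifying, P(p+1) = 11·11^p·p - 22·11^p + 3 = 11^(p+1)((p+1) - 3) + 3,
which is the closed form with m = p+1.
This completes the induction.

P(m) = 11^m(m - 3) + 3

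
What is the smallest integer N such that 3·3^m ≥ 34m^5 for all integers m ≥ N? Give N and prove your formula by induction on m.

N = 15

At m = 14: 14348907 < 18286016, so the inequality fails and N ≥ 15. We prove 3·3^m ≥ 34m^5 for all m ≥ 15.
Base case (m = 15): 3·3^m = 43046721 and 34m^5 = 25818750, so 43046721 ≥ 25818750.
Suppose the result is true for m = r, so 3·3^r ≥ 34r^5.
Then 3·3^(r + 1) = 3·(3·3^r) ≥ 3·(34r^5).
Also, for r ≥ 15 we have 3·(34r^5) ≥ 34(r+1)^5, since 3 ≥ (1 + 1/r)^5 for all r ≥ 15.
Combining, 3·3^(r + 1) ≥ 34(r+1)^5.
By the principle of mathematical induction, the result holds for all m ≥ 15.
Hence the smallest such N is 15.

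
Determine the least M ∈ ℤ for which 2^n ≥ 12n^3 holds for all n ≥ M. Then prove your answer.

At n = 15: 32768 < 40500, so the inequality fails and M ≥ 16. We prove 2^n ≥ 12n^3 for all n ≥ 16.
Base case (n = 16): 2^n = 65536 and 12n^3 = 49152, so 65536 ≥ 49152.
Suppose the result is true for n = i, so 2^i ≥ 12i^3.
Then 2^(i + 1) = 2·(2^i) ≥ 2·(12i^3).
Also, for i ≥ 16 we have 2·(12i^3) ≥ 12(i+1)^3, since 2 ≥ (1 + 1/i)^3 for all i ≥ 16.
Combining, 2^(i + 1) ≥ 12(i+1)^3.
Hence, by induction on n, the claim holds for every n ≥ 16.
Hence the smallest such M is 16.

M = 16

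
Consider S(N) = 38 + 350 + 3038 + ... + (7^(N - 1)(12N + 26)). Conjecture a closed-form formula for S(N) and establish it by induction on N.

S(N) = 2·7^N(N + 2) - 4

We claim S(N) = 2·7^N(N + 2) - 4 for all N ≥ 1.
For the base case N = 1: S(1) = 38, and the closed form gives 38. They agree.
Suppose the result is true for N = r, so S(r) = 2·7^r(r + 2) - 4.
Then S(r+1) = S(r) + (7^r(12r + 38)) = (2·7^r(r + 2) - 4) + (7^r(12r + 38)).
Simplifying, S(r+1) = 14·7^r·r + 42·7^r - 4 = 2·7^(r+1)((r+1) + 2) - 4,
which is the closed form with N = r+1.
By induction, the statement is established for all N ≥ 1.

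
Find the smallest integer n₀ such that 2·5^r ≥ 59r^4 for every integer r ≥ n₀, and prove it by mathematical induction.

n₀ = 7

At r = 6: 31250 < 76464, so the inequality fails and n₀ ≥ 7. We prove 2·5^r ≥ 59r^4 for all r ≥ 7.
Base case (r = 7): 2·5^r = 156250 and 59r^4 = 141659, so 156250 ≥ 141659.
Inductive step: suppose the statement holds for some p ≥ 7, so 2·5^p ≥ 59p^4.
Then 2·5^(p + 1) = 5·(2·5^p) ≥ 5·(59p^4).
Also, for p ≥ 7 we have 5·(59p^4) ≥ 59(p+1)^4, since 5 ≥ (1 + 1/p)^4 for all p ≥ 7.
Combining, 2·5^(p + 1) ≥ 59(p+1)^4.
This completes the induction.
Hence the smallest such n₀ is 7.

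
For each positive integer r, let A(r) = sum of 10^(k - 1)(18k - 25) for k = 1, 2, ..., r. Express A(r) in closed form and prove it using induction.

A(r) = 10^r(2r - 3) + 3

We claim A(r) = 10^r(2r - 3) + 3 for all r ≥ 1.
For the base case r = 1: A(1) = -7, and the closed form gives -7. They agree.
For the inductive step, assume it holds for an arbitrary k ≥ 1, so A(k) = 10^k(2k - 3) + 3.
Then A(k+1) = A(k) + (10^k(18k - 7)) = (10^k(2k - 3) + 3) + (10^k(18k - 7)).
Simplifying, A(k+1) = 20·10^k·k - 10·10^k + 3 = 10^(k+1)(2(k+1) - 3) + 3,
which is the closed form with r = k+1.
Hence, by induction on r, the claim holds for every r ≥ 1.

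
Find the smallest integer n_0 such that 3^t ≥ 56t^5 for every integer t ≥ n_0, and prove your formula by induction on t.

At t = 16: 43046721 < 58720256, so the inequality fails and n_0 ≥ 17. We prove 3^t ≥ 56t^5 for all t ≥ 17.
For the base case t = 17: 3^t = 129140163 and 56t^5 = 79511992, so 129140163 ≥ 79511992.
Inductive step: suppose the statement holds for some k ≥ 17, so 3^k ≥ 56k^5.
Then 3^(k + 1) = 3·(3^k) ≥ 3·(56k^5).
Also, for k ≥ 17 we have 3·(56k^5) ≥ 56(k+1)^5, since 3 ≥ (1 + 1/k)^5 for all k ≥ 17.
Combining, 3^(k + 1) ≥ 56(k+1)^5.
By the principle of mathematical induction, the result holds for all t ≥ 17.
Hence the smallest such n_0 is 17.

n_0 = 17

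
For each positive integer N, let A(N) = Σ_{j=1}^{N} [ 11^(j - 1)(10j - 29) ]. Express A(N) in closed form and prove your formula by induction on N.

We claim A(N) = 11^N(N - 3) + 3 for all N ≥ 1.
Base step (N = 1): A(1) = -19, and the closed form gives -19. They agree.
Inductive step: assume the claim holds for N = j, so A(j) = 11^j(j - 3) + 3.
Then A(j+1) = A(j) + (11^j(10j - 19)) = (11^j(j - 3) + 3) + (11^j(10j - 19)).
Simplifying, A(j+1) = 11·11^j·j - 22·11^j + 3 = 11^(j+1)((j+1) - 3) + 3,
which is the closed form with N = j+1.
By induction, the statement is established for all N ≥ 1.

A(N) = 11^N(N - 3) + 3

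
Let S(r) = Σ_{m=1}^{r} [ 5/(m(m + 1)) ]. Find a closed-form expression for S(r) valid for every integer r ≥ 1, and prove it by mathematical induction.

We claim S(r) = 5r/(r + 1) for all r ≥ 1.
Base case (r = 1): S(1) = 5/2, and the closed form gives 5/2. They agree.
Inductive step: assume the claim holds for r = m, so S(m) = 5m/(m + 1).
Then S(m+1) = S(m) + (5/((m + 1)(m + 2))) = (5m/(m + 1)) + (5/((m + 1)(m + 2))).
Simplifying, S(m+1) = 5(m + 1)/(m + 2) = 5(m+1)/((m+1) + 1),
which is the closed form with r = m+1.
By the principle of mathematical induction, the result holds for all r ≥ 1.

S(r) = 5r/(r + 1)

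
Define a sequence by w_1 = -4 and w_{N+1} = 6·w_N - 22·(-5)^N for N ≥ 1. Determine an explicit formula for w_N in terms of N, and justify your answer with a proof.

w_N = 2(-5)^N + 6^N

Computing the first terms: w_1 = -4, w_2 = 86, w_3 = -34. This suggests w_N = 2(-5)^N + 6^N.
Base case (N = 1): the formula gives -4 = -4 = w_1.
For the inductive step, assume it holds for an arbitrary m ≥ 1, so w_m = 2(-5)^m + 6^m.
Then w_{m+1} = 6·w_m - 22·(-5)^m = 6·(2(-5)^m + 6^m) - 22·(-5)^m = 2(-5)^(m + 1) + 6^(m + 1),
which is the claimed formula at N = m+1.
Hence, by induction on N, the claim holds for every N ≥ 1.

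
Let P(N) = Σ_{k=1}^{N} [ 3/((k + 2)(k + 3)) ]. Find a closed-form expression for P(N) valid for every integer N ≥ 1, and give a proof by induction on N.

We claim P(N) = N/(N + 3) for all N ≥ 1.
For the base case N = 1: P(1) = 1/4, and the closed form gives 1/4. They agree.
For the inductive step, assume it holds for an arbitrary k ≥ 1, so P(k) = k/(k + 3).
Then P(k+1) = P(k) + (3/((k + 3)(k + 4))) = (k/(k + 3)) + (3/((k + 3)(k + 4))).
Simplifying, P(k+1) = (k + 1)/(k + 4) = (k+1)/((k+1) + 3),
which is the closed form with N = k+1.
Hence, by induction on N, the claim holds for every N ≥ 1.

P(N) = N/(N + 3)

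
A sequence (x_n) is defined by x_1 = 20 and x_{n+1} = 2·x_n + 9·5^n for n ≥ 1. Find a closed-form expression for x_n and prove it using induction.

Computing the first terms: x_1 = 20, x_2 = 85, x_3 = 395. This suggests x_n = 5·2^(n - 1) + 3·5^n.
For the base case n = 1: the formula gives 20 = 20 = x_1.
Suppose the result is true for n = k, so x_k = 5·2^(k - 1) + 3·5^k.
Then x_{k+1} = 2·x_k + 9·5^k = 2·(5·2^(k - 1) + 3·5^k) + 9·5^k = 5·2^k + 3·5^(k + 1) = 5·2^((k+1) - 1) + 3·5^(k+1),
which is the claimed formula at n = k+1.
This completes the induction.

x_n = 5·2^(n - 1) + 3·5^n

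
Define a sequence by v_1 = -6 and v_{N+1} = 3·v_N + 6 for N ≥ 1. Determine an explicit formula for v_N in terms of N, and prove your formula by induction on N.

v_N = -3^N - 3

Computing the first terms: v_1 = -6, v_2 = -12, v_3 = -30. This suggests v_N = -3^N - 3.
Base step (N = 1): the formula gives -6 = -6 = v_1.
Suppose the result is true for N = k, so v_k = -3^k - 3.
Then v_{k+1} = 3·v_k + 6 = 3·(-3^k - 3) + 6 = -3^(k + 1) - 3,
which is the claimed formula at N = k+1.
By the principle of mathematical induction, the result holds for all N ≥ 1.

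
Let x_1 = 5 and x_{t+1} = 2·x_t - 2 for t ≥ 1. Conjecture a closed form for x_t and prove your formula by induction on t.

x_t = 3·2^(t - 1) + 2

Computing the first terms: x_1 = 5, x_2 = 8, x_3 = 14. This suggests x_t = 3·2^(t - 1) + 2.
Base case (t = 1): the formula gives 5 = 5 = x_1.
Inductive step: assume the claim holds for t = j, so x_j = 3·2^(j - 1) + 2.
Then x_{j+1} = 2·x_j - 2 = 2·(3·2^(j - 1) + 2) - 2 = 3·2^j + 2 = 3·2^((j+1) - 1) + 2,
which is the claimed formula at t = j+1.
By the principle of mathematical induction, the result holds for all t ≥ 1.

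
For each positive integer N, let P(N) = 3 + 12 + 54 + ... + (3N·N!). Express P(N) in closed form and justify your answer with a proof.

P(N) = 3(N + 1)! - 3

We claim P(N) = 3(N + 1)! - 3 for all N ≥ 1.
For the base case N = 1: P(1) = 3, and the closed form gives 3. They agree.
Suppose the result is true for N = r, so P(r) = 3(r + 1)! - 3.
Then P(r+1) = P(r) + (3(r + 1)(r + 1)!) = (3(r + 1)! - 3) + (3(r + 1)(r + 1)!).
Simplifying, P(r+1) = 3((r+1) + 1)! - 3,
which is the closed form with N = r+1.
This completes the induction.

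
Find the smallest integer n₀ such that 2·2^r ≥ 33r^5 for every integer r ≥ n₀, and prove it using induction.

At r = 28: 536870912 < 567942144, so the inequality fails and n₀ ≥ 29. We prove 2·2^r ≥ 33r^5 for all r ≥ 29.
Base case (r = 29): 2·2^r = 1073741824 and 33r^5 = 676867917, so 1073741824 ≥ 676867917.
Inductive step: suppose the statement holds for some k ≥ 29, so 2·2^k ≥ 33k^5.
Then 2·2^(k + 1) = 2·(2·2^k) ≥ 2·(33k^5).
Also, for k ≥ 29 we have 2·(33k^5) ≥ 33(k+1)^5, since 2 ≥ (1 + 1/k)^5 for all k ≥ 29.
Combining, 2·2^(k + 1) ≥ 33(k+1)^5.
Hence, by induction on r, the claim holds for every r ≥ 29.
Hence the smallest such n₀ is 29.

n₀ = 29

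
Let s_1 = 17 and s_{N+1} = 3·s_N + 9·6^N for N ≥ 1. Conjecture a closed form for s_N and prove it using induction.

s_N = -3^(N - 1) + 3·6^N

Computing the first terms: s_1 = 17, s_2 = 105, s_3 = 639. This suggests s_N = -3^(N - 1) + 3·6^N.
Base case (N = 1): the formula gives 17 = 17 = s_1.
Inductive step: suppose the statement holds for some k ≥ 1, so s_k = -3^(k - 1) + 3·6^k.
Then s_{k+1} = 3·s_k + 9·6^k = 3·(-3^(k - 1) + 3·6^k) + 9·6^k = -3^k + 3·6^(k + 1) = -3^((k+1) - 1) + 3·6^(k+1),
which is the claimed formula at N = k+1.
This completes the induction.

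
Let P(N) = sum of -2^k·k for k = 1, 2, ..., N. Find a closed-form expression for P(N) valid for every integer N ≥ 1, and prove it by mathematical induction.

We claim P(N) = 2·2^N(-N + 1) - 2 for all N ≥ 1.
Base step (N = 1): P(1) = -2, and the closed form gives -2. They agree.
For the inductive step, assume it holds for an arbitrary k ≥ 1, so P(k) = 2·2^k(-k + 1) - 2.
Then P(k+1) = P(k) + (2^(k + 1)(-k - 1)) = (2·2^k(-k + 1) - 2) + (2^(k + 1)(-k - 1)).
Simplifying, P(k+1) = -4·2^k·k - 2 = 2·2^(k+1)(-(k+1) + 1) - 2,
which is the closed form with N = k+1.
By induction, the statement is established for all N ≥ 1.

P(N) = 2·2^N(-N + 1) - 2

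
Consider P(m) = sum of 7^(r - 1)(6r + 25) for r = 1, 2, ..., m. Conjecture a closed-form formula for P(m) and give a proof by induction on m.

We claim P(m) = 7^m(m + 4) - 4 for all m ≥ 1.
When m = 1: P(1) = 31, and the closed form gives 31. They agree.
Suppose the result is true for m = r, so P(r) = 7^r(r + 4) - 4.
Then P(r+1) = P(r) + (7^r(6r + 31)) = (7^r(r + 4) - 4) + (7^r(6r + 31)).
Simplifying, P(r+1) = 7·7^r·r + 35·7^r - 4 = 7^(r+1)((r+1) + 4) - 4,
which is the closed form with m = r+1.
This completes the induction.

P(m) = 7^m(m + 4) - 4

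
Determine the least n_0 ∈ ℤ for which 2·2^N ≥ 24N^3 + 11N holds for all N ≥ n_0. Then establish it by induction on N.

n_0 = 16

At N = 15: 65536 < 81165, so the inequality fails and n_0 ≥ 16. We prove 2·2^N ≥ 24N^3 + 11N for all N ≥ 16.
When N = 16: 2·2^N = 131072 and 24N^3 + 11N = 98480, so 131072 ≥ 98480.
Suppose the result is true for N = p, so 2·2^p ≥ 24p^3 + 11p.
Then 2·2^(p + 1) = 2·(2·2^p) ≥ 2·(24p^3 + 11p).
Also, for p ≥ 16 we have 2·(24p^3 + 11p) ≥ 24(p+1)^3 + 11(p+1), since 2·(24p^3 + 11p) − (24(p+1)^3 + 11(p+1)) = 24p^3 - 72p^2 - 61p - 35, which is nonnegative for all p ≥ 16.
Combining, 2·2^(p + 1) ≥ 24(p+1)^3 + 11(p+1).
Hence, by induction on N, the claim holds for every N ≥ 16.
Hence the smallest such n_0 is 16.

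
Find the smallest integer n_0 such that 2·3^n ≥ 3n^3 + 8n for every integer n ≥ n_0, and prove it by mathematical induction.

At n = 4: 162 < 224, so the inequality fails and n_0 ≥ 5. We prove 2·3^n ≥ 3n^3 + 8n for all n ≥ 5.
Base case (n = 5): 2·3^n = 486 and 3n^3 + 8n = 415, so 486 ≥ 415.
For the inductive step, assume it holds for an arbitrary r ≥ 5, so 2·3^r ≥ 3r^3 + 8r.
Then 2·3^(r + 1) = 3·(2·3^r) ≥ 3·(3r^3 + 8r).
Also, for r ≥ 5 we have 3·(3r^3 + 8r) ≥ 3(r+1)^3 + 8(r+1), since 3·(3r^3 + 8r) − (3(r+1)^3 + 8(r+1)) = 6r^3 - 9r^2 + 7r - 11, which is nonnegative for all r ≥ 5.
Combining, 2·3^(r + 1) ≥ 3(r+1)^3 + 8(r+1).
Hence, by induction on n, the claim holds for every n ≥ 5.
Hence the smallest such n_0 is 5.

n_0 = 5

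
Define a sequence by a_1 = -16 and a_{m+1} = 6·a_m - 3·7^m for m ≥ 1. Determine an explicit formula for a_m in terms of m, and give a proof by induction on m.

a_m = 5·6^(m - 1) - 3·7^m

Computing the first terms: a_1 = -16, a_2 = -117, a_3 = -849. This suggests a_m = 5·6^(m - 1) - 3·7^m.
Base case (m = 1): the formula gives -16 = -16 = a_1.
Suppose the result is true for m = p, so a_p = 5·6^(p - 1) - 3·7^p.
Then a_{p+1} = 6·a_p - 3·7^p = 6·(5·6^(p - 1) - 3·7^p) - 3·7^p = 5·6^p - 3·7^(p + 1) = 5·6^((p+1) - 1) - 3·7^(p+1),
which is the claimed formula at m = p+1.
Hence, by induction on m, the claim holds for every m ≥ 1.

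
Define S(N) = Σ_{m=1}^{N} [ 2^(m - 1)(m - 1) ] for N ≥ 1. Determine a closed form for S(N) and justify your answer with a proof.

We claim S(N) = 2^N(N - 2) + 2 for all N ≥ 1.
When N = 1: S(1) = 0, and the closed form gives 0. They agree.
Inductive step: assume the claim holds for N = m, so S(m) = 2^m(m - 2) + 2.
Then S(m+1) = S(m) + (2^m·m) = (2^m(m - 2) + 2) + (2^m·m).
Simplifying, S(m+1) = 2·2^m·m - 2·2^m + 2 = 2^(m+1)((m+1) - 2) + 2,
which is the closed form with N = m+1.
By induction, the statement is established for all N ≥ 1.

S(N) = 2^N(N - 2) + 2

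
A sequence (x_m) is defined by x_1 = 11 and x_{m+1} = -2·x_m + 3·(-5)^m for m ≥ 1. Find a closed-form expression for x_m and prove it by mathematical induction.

Computing the first terms: x_1 = 11, x_2 = -37, x_3 = 149. This suggests x_m = -3(-2)^m - (-5)^m.
Base step (m = 1): the formula gives 11 = 11 = x_1.
Suppose the result is true for m = p, so x_p = -3(-2)^p - (-5)^p.
Then x_{p+1} = -2·x_p + 3·(-5)^p = -2·(-3(-2)^p - (-5)^p) + 3·(-5)^p = -3(-2)^(p + 1) - (-5)^(p + 1),
which is the claimed formula at m = p+1.
By induction, the statement is established for all m ≥ 1.

x_m = -3(-2)^m - (-5)^m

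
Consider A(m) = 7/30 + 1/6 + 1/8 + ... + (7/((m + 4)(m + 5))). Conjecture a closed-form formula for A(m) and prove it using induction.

A(m) = 7m/(5(m + 5))

We claim A(m) = 7m/(5(m + 5)) for all m ≥ 1.
Base step (m = 1): A(1) = 7/30, and the closed form gives 7/30. They agree.
Inductive step: suppose the statement holds for some r ≥ 1, so A(r) = 7r/(5(r + 5)).
Then A(r+1) = A(r) + (7/((r + 5)(r + 6))) = (7r/(5(r + 5))) + (7/((r + 5)(r + 6))).
Simplifying, A(r+1) = 7(r + 1)/(5(r + 6)) = 7(r+1)/(5((r+1) + 5)),
which is the closed form with m = r+1.
By the principle of mathematical induction, the result holds for all m ≥ 1.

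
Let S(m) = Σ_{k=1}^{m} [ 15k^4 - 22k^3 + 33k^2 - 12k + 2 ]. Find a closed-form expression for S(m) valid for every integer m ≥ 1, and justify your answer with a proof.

S(m) = m(3m^4 + 2m^3 + 5m^2 + 5m + 1)

We claim S(m) = m(3m^4 + 2m^3 + 5m^2 + 5m + 1) for all m ≥ 1.
Base step (m = 1): S(1) = 16, and the closed form gives 16. They agree.
Suppose the result is true for m = k, so S(k) = k(3k^4 + 2k^3 + 5k^2 + 5k + 1).
Then S(k+1) = S(k) + (15k^4 + 38k^3 + 57k^2 + 48k + 16) = (k(3k^4 + 2k^3 + 5k^2 + 5k + 1)) + (15k^4 + 38k^3 + 57k^2 + 48k + 16).
Simplifying, S(k+1) = (k + 1)(3k^4 + 14k^3 + 29k^2 + 33k + 16) = (k+1)(3(k+1)^4 + 2(k+1)^3 + 5(k+1)^2 + 5(k+1) + 1),
which is the closed form with m = k+1.
This completes the induction.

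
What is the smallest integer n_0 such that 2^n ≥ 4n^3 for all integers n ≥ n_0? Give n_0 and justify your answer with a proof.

At n = 13: 8192 < 8788, so the inequality fails and n_0 ≥ 14. We prove 2^n ≥ 4n^3 for all n ≥ 14.
When n = 14: 2^n = 16384 and 4n^3 = 10976, so 16384 ≥ 10976.
For the inductive step, assume it holds for an arbitrary p ≥ 14, so 2^p ≥ 4p^3.
Then 2^(p + 1) = 2·(2^p) ≥ 2·(4p^3).
Also, for p ≥ 14 we have 2·(4p^3) ≥ 4(p+1)^3, since 2 ≥ (1 + 1/p)^3 for all p ≥ 14.
Combining, 2^(p + 1) ≥ 4(p+1)^3.
Hence, by induction on n, the claim holds for every n ≥ 14.
Hence the smallest such n_0 is 14.

n_0 = 14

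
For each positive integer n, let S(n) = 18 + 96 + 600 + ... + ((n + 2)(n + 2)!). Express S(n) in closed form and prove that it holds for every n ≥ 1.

S(n) = (n + 3)! - 6

We claim S(n) = (n + 3)! - 6 for all n ≥ 1.
Base case (n = 1): S(1) = 18, and the closed form gives 18. They agree.
For the inductive step, assume it holds for an arbitrary m ≥ 1, so S(m) = (m + 3)! - 6.
Then S(m+1) = S(m) + ((m + 3)(m + 3)!) = ((m + 3)! - 6) + ((m + 3)(m + 3)!).
Simplifying, S(m+1) = ((m+1) + 3)! - 6,
which is the closed form with n = m+1.
This completes the induction.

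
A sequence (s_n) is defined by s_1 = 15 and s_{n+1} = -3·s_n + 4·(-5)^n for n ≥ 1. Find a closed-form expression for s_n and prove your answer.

Computing the first terms: s_1 = 15, s_2 = -65, s_3 = 295. This suggests s_n = 5(-3)^(n - 1) - 2(-5)^n.
When n = 1: the formula gives 15 = 15 = s_1.
Inductive step: suppose the statement holds for some p ≥ 1, so s_p = 5(-3)^(p - 1) - 2(-5)^p.
Then s_{p+1} = -3·s_p + 4·(-5)^p = -3·(5(-3)^(p - 1) - 2(-5)^p) + 4·(-5)^p = 5(-3)^p - 2(-5)^(p + 1) = 5(-3)^((p+1) - 1) - 2(-5)^(p+1),
which is the claimed formula at n = p+1.
By the principle of mathematical induction, the result holds for all n ≥ 1.

s_n = 5(-3)^(n - 1) - 2(-5)^n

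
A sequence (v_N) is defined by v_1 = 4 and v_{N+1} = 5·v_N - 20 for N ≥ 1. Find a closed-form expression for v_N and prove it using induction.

Computing the first terms: v_1 = 4, v_2 = 0, v_3 = -20. This suggests v_N = -5^(N - 1) + 5.
Base case (N = 1): the formula gives 4 = 4 = v_1.
Inductive step: assume the claim holds for N = i, so v_i = -5^(i - 1) + 5.
Then v_{i+1} = 5·v_i - 20 = 5·(-5^(i - 1) + 5) - 20 = -5^i + 5 = -5^((i+1) - 1) + 5,
which is the claimed formula at N = i+1.
By induction, the statement is established for all N ≥ 1.

v_N = -5^(N - 1) + 5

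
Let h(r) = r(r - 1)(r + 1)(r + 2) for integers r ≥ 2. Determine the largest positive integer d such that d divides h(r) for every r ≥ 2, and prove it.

Computing the first values: h(2) = 24 and h(3) = 120; gcd(24, 120) = 24, so d ≤ 24.
We prove 24 | r(r - 1)(r + 1)(r + 2) for all r ≥ 2 by induction on r.
When r = 2: h(2) = 24 = 24·(1), so 24 | h(2).
Inductive step: assume the claim holds for r = p, i.e. 24 | h(p). Then
h(p+1) − h(p) = p·(p+1)·(p+2)·(p+3) − (p-1)·p·(p+1)·(p+2) = p·(p+1)·(p+2)·[(p+3) − (p-1)] = 4·p·(p+1)·(p+2). The product of 3 consecutive integers is divisible by (3)! = 6, so h(p+1) − h(p) is divisible by 4·6 = 24. By the inductive hypothesis 24 | h(p), hence 24 | h(p+1).
By the principle of mathematical induction, the result holds for all r ≥ 2.
Therefore the largest such d is 24.

d = 24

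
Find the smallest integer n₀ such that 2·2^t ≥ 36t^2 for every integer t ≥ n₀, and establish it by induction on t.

At t = 11: 4096 < 4356, so the inequality fails and n₀ ≥ 12. We prove 2·2^t ≥ 36t^2 for all t ≥ 12.
Base step (t = 12): 2·2^t = 8192 and 36t^2 = 5184, so 8192 ≥ 5184.
Inductive step: assume the claim holds for t = j, so 2·2^j ≥ 36j^2.
Then 2·2^(j + 1) = 2·(2·2^j) ≥ 2·(36j^2).
Also, for j ≥ 12 we have 2·(36j^2) ≥ 36(j+1)^2, since 2 ≥ (1 + 1/j)^2 for all j ≥ 12.
Combining, 2·2^(j + 1) ≥ 36(j+1)^2.
By the principle of mathematical induction, the result holds for all t ≥ 12.
Hence the smallest such n₀ is 12.

n₀ = 12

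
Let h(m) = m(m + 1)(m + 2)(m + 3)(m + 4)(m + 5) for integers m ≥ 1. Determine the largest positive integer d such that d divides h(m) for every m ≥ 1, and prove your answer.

Computing the first values: h(1) = 720 and h(2) = 5040; gcd(720, 5040) = 720, so d ≤ 720.
We prove 720 | m(m + 1)(m + 2)(m + 3)(m + 4)(m + 5) for all m ≥ 1 by induction on m.
For the base case m = 1: h(1) = 720 = 720·(1), so 720 | h(1).
Inductive step: assume the claim holds for m = k, i.e. 720 | h(k). Then
h(k+1) − h(k) = (k+1)·(k+2)·(k+3)·(k+4)·(k+5)·(k+6) − k·(k+1)·(k+2)·(k+3)·(k+4)·(k+5) = (k+1)·(k+2)·(k+3)·(k+4)·(k+5)·[(k+6) − k] = 6·(k+1)·(k+2)·(k+3)·(k+4)·(k+5). The product of 5 consecutive integers is divisible by (5)! = 120, so h(k+1) − h(k) is divisible by 6·120 = 720. By the inductive hypothesis 720 | h(k), hence 720 | h(k+1).
This completes the induction.
Therefore the largest such d is 720.

d = 720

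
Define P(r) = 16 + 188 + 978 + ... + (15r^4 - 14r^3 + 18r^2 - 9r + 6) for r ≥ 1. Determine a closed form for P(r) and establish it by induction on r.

P(r) = r(3r^4 + 4r^3 + 4r^2 + r + 4)

We claim P(r) = r(3r^4 + 4r^3 + 4r^2 + r + 4) for all r ≥ 1.
Base step (r = 1): P(1) = 16, and the closed form gives 16. They agree.
Suppose the result is true for r = k, so P(k) = k(3k^4 + 4k^3 + 4k^2 + k + 4).
Then P(k+1) = P(k) + (15k^4 + 46k^3 + 66k^2 + 45k + 16) = (k(3k^4 + 4k^3 + 4k^2 + k + 4)) + (15k^4 + 46k^3 + 66k^2 + 45k + 16).
Simplifying, P(k+1) = (k + 1)(3k^4 + 16k^3 + 34k^2 + 33k + 16) = (k+1)(3(k+1)^4 + 4(k+1)^3 + 4(k+1)^2 + (k+1) + 4),
which is the closed form with r = k+1.
By induction, the statement is established for all r ≥ 1.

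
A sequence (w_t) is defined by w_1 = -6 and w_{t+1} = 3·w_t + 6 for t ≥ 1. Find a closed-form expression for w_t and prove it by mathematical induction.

Computing the first terms: w_1 = -6, w_2 = -12, w_3 = -30. This suggests w_t = -3^t - 3.
Base case (t = 1): the formula gives -6 = -6 = w_1.
Suppose the result is true for t = r, so w_r = -3^r - 3.
Then w_{r+1} = 3·w_r + 6 = 3·(-3^r - 3) + 6 = -3^(r + 1) - 3,
which is the claimed formula at t = r+1.
By the principle of mathematical induction, the result holds for all t ≥ 1.

w_t = -3^t - 3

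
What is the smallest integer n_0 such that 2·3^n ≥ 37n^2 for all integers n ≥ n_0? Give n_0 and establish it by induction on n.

At n = 5: 486 < 925, so the inequality fails and n_0 ≥ 6. We prove 2·3^n ≥ 37n^2 for all n ≥ 6.
For the base case n = 6: 2·3^n = 1458 and 37n^2 = 1332, so 1458 ≥ 1332.
For the inductive step, assume it holds for an arbitrary r ≥ 6, so 2·3^r ≥ 37r^2.
Then 2·3^(r + 1) = 3·(2·3^r) ≥ 3·(37r^2).
Also, for r ≥ 6 we have 3·(37r^2) ≥ 37(r+1)^2, since 3 ≥ (1 + 1/r)^2 for all r ≥ 6.
Combining, 2·3^(r + 1) ≥ 37(r+1)^2.
This completes the induction.
Hence the smallest such n_0 is 6.

n_0 = 6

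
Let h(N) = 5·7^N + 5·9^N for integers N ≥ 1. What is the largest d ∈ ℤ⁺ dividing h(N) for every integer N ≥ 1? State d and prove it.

d = 10

Computing the first values: h(1) = 80 and h(2) = 650; gcd(80, 650) = 10, so d ≤ 10.
We prove 10 | 5·7^N + 5·9^N for all N ≥ 1 by induction on N.
Base step (N = 1): h(1) = 80 = 10·(8), so 10 | h(1).
Inductive step: assume the claim holds for N = j, i.e. 10 | h(j). Then
h(j+1) − 9·h(j) = (5·7^(j+1) + 5·9^(j+1)) − 9·(5·7^j + 5·9^j) = (5)·7^j·(7 − 9) = (-10)·7^j. Since 10 | h(j) by the inductive hypothesis, 10 | 9·h(j); and 10 | -10 since -10 = 10·-1. Therefore 10 | h(j+1).
This completes the induction.
Therefore the largest such d is 10.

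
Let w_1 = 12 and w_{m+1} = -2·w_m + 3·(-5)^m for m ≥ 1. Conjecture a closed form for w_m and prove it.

w_m = 7(-2)^(m - 1) - (-5)^m

Computing the first terms: w_1 = 12, w_2 = -39, w_3 = 153. This suggests w_m = 7(-2)^(m - 1) - (-5)^m.
For the base case m = 1: the formula gives 12 = 12 = w_1.
For the inductive step, assume it holds for an arbitrary k ≥ 1, so w_k = 7(-2)^(k - 1) - (-5)^k.
Then w_{k+1} = -2·w_k + 3·(-5)^k = -2·(7(-2)^(k - 1) - (-5)^k) + 3·(-5)^k = 7(-2)^k - (-5)^(k + 1) = 7(-2)^((k+1) - 1) - (-5)^(k+1),
which is the claimed formula at m = k+1.
Hence, by induction on m, the claim holds for every m ≥ 1.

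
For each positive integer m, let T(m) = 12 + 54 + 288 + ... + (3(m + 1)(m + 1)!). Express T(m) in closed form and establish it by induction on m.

We claim T(m) = 3(m + 2)! - 6 for all m ≥ 1.
Base case (m = 1): T(1) = 12, and the closed form gives 12. They agree.
For the inductive step, assume it holds for an arbitrary i ≥ 1, so T(i) = 3(i + 2)! - 6.
Then T(i+1) = T(i) + (3(i + 2)(i + 2)!) = (3(i + 2)! - 6) + (3(i + 2)(i + 2)!).
Simplifying, T(i+1) = 3((i+1) + 2)! - 6,
which is the closed form with m = i+1.
This completes the induction.

T(m) = 3(m + 2)! - 6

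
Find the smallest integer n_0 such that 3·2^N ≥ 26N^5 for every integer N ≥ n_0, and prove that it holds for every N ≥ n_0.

n_0 = 27

At N = 26: 201326592 < 308915776, so the inequality fails and n_0 ≥ 27. We prove 3·2^N ≥ 26N^5 for all N ≥ 27.
Base case (N = 27): 3·2^N = 402653184 and 26N^5 = 373071582, so 402653184 ≥ 373071582.
Inductive step: suppose the statement holds for some p ≥ 27, so 3·2^p ≥ 26p^5.
Then 3·2^(p + 1) = 2·(3·2^p) ≥ 2·(26p^5).
Also, for p ≥ 27 we have 2·(26p^5) ≥ 26(p+1)^5, since 2 ≥ (1 + 1/p)^5 for all p ≥ 27.
Combining, 3·2^(p + 1) ≥ 26(p+1)^5.
By the principle of mathematical induction, the result holds for all N ≥ 27.
Hence the smallest such n_0 is 27.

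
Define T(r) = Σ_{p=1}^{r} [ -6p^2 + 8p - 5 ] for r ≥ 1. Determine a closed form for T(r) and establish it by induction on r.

T(r) = -r(2r^2 - r + 2)

We claim T(r) = -r(2r^2 - r + 2) for all r ≥ 1.
Base case (r = 1): T(1) = -3, and the closed form gives -3. They agree.
Inductive step: assume the claim holds for r = p, so T(p) = p(-2p^2 + p - 2).
Then T(p+1) = T(p) + (8p - 6(p + 1)^2 + 3) = (p(-2p^2 + p - 2)) + (8p - 6(p + 1)^2 + 3).
Simplifying, T(p+1) = -(p + 1)(2p^2 + 3p + 3) = -(p+1)(2(p+1)^2 - (p+1) + 2),
which is the closed form with r = p+1.
By induction, the statement is established for all r ≥ 1.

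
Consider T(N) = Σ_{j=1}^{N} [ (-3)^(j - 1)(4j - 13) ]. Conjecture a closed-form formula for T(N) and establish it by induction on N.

We claim T(N) = (-3)^N(-N + 3) - 3 for all N ≥ 1.
When N = 1: T(1) = -9, and the closed form gives -9. They agree.
Suppose the result is true for N = j, so T(j) = (-3)^j(-j + 3) - 3.
Then T(j+1) = T(j) + ((-3)^j(4j - 9)) = ((-3)^j(-j + 3) - 3) + ((-3)^j(4j - 9)).
Simplifying, T(j+1) = 3(-3)^j·j - 6(-3)^j - 3 = (-3)^(j+1)(-(j+1) + 3) - 3,
which is the closed form with N = j+1.
Hence, by induction on N, the claim holds for every N ≥ 1.

T(N) = (-3)^N(-N + 3) - 3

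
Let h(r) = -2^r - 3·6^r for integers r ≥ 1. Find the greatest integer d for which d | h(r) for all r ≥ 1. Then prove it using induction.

Computing the first values: h(1) = -20 and h(2) = -112; gcd(-20, -112) = 4, so d ≤ 4.
We prove 4 | -2^r - 3·6^r for all r ≥ 1 by induction on r.
Base case (r = 1): h(1) = -20 = 4·(-5), so 4 | h(1).
Inductive step: assume the claim holds for r = k, i.e. 4 | h(k). Then
h(k+1) − 6·h(k) = (-2^(k+1) - 3·6^(k+1)) − 6·(-2^k - 3·6^k) = (-1)·2^k·(2 − 6) = (4)·2^k. Since 4 | h(k) by the inductive hypothesis, 4 | 6·h(k); and 4 | 4 since 4 = 4·1. Therefore 4 | h(k+1).
By the principle of mathematical induction, the result holds for all r ≥ 1.
Therefore the largest such d is 4.

d = 4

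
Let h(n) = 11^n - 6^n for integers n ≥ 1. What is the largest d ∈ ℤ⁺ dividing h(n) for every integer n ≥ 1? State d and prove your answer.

d = 5

Computing the first values: h(1) = 5 and h(2) = 85; gcd(5, 85) = 5, so d ≤ 5.
We prove 5 | 11^n - 6^n for all n ≥ 1 by induction on n.
For the base case n = 1: h(1) = 5 = 5·(1), so 5 | h(1).
Suppose the result is true for n = p, i.e. 5 | h(p). Then
11^{p+1} − 6^{p+1} = 11·11^p − 6·6^p = 11·(11^p − 6^p) + (5)·6^p. The first term is divisible by 5 by the inductive hypothesis, and the second term (5)·6^p is divisible by 5 since 5 | 5. Hence 5 | h(p+1).
This completes the induction.
Therefore the largest such d is 5.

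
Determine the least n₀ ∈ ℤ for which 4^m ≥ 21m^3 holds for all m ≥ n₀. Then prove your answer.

n₀ = 7

At m = 6: 4096 < 4536, so the inequality fails and n₀ ≥ 7. We prove 4^m ≥ 21m^3 for all m ≥ 7.
For the base case m = 7: 4^m = 16384 and 21m^3 = 7203, so 16384 ≥ 7203.
Inductive step: assume the claim holds for m = i, so 4^i ≥ 21i^3.
Then 4^(i + 1) = 4·(4^i) ≥ 4·(21i^3).
Also, for i ≥ 7 we have 4·(21i^3) ≥ 21(i+1)^3, since 4 ≥ (1 + 1/i)^3 for all i ≥ 7.
Combining, 4^(i + 1) ≥ 21(i+1)^3.
By the principle of mathematical induction, the result holds for all m ≥ 7.
Hence the smallest such n₀ is 7.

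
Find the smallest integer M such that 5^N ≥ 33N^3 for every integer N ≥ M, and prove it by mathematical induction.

M = 6

At N = 5: 3125 < 4125, so the inequality fails and M ≥ 6. We prove 5^N ≥ 33N^3 for all N ≥ 6.
Base case (N = 6): 5^N = 15625 and 33N^3 = 7128, so 15625 ≥ 7128.
For the inductive step, assume it holds for an arbitrary p ≥ 6, so 5^p ≥ 33p^3.
Then 5^(p + 1) = 5·(5^p) ≥ 5·(33p^3).
Also, for p ≥ 6 we have 5·(33p^3) ≥ 33(p+1)^3, since 5 ≥ (1 + 1/p)^3 for all p ≥ 6.
Combining, 5^(p + 1) ≥ 33(p+1)^3.
Hence, by induction on N, the claim holds for every N ≥ 6.
Hence the smallest such M is 6.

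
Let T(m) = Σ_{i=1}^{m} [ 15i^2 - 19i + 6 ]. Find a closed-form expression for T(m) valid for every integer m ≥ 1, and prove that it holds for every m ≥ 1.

We claim T(m) = m(5m^2 - 2m - 1) for all m ≥ 1.
Base case (m = 1): T(1) = 2, and the closed form gives 2. They agree.
For the inductive step, assume it holds for an arbitrary i ≥ 1, so T(i) = i(5i^2 - 2i - 1).
Then T(i+1) = T(i) + (15i^2 + 11i + 2) = (i(5i^2 - 2i - 1)) + (15i^2 + 11i + 2).
Simplifying, T(i+1) = (i + 1)(5i^2 + 8i + 2) = (i+1)(5(i+1)^2 - 2(i+1) - 1),
which is the closed form with m = i+1.
By induction, the statement is established for all m ≥ 1.

T(m) = m(5m^2 - 2m - 1)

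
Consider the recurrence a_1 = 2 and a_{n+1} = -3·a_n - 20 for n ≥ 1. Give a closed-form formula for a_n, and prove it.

Computing the first terms: a_1 = 2, a_2 = -26, a_3 = 58. This suggests a_n = 7(-3)^(n - 1) - 5.
Base case (n = 1): the formula gives 2 = 2 = a_1.
Inductive step: assume the claim holds for n = j, so a_j = 7(-3)^(j - 1) - 5.
Then a_{j+1} = -3·a_j - 20 = -3·(7(-3)^(j - 1) - 5) - 20 = 7(-3)^j - 5 = 7(-3)^((j+1) - 1) - 5,
which is the claimed formula at n = j+1.
By the principle of mathematical induction, the result holds for all n ≥ 1.

a_n = 7(-3)^(n - 1) - 5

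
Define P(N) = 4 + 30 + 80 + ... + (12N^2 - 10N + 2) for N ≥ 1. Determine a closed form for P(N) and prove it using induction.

We claim P(N) = N(4N^2 + N - 1) for all N ≥ 1.
Base case (N = 1): P(1) = 4, and the closed form gives 4. They agree.
Suppose the result is true for N = p, so P(p) = p(4p^2 + p - 1).
Then P(p+1) = P(p) + (12p^2 + 14p + 4) = (p(4p^2 + p - 1)) + (12p^2 + 14p + 4).
Simplifying, P(p+1) = (p + 1)(4p^2 + 9p + 4) = (p+1)(4(p+1)^2 + (p+1) - 1),
which is the closed form with N = p+1.
This completes the induction.

P(N) = N(4N^2 + N - 1)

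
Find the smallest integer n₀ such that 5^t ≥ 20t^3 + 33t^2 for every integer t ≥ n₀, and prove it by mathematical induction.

n₀ = 6

At t = 5: 3125 < 3325, so the inequality fails and n₀ ≥ 6. We prove 5^t ≥ 20t^3 + 33t^2 for all t ≥ 6.
When t = 6: 5^t = 15625 and 20t^3 + 33t^2 = 5508, so 15625 ≥ 5508.
For the inductive step, assume it holds for an arbitrary j ≥ 6, so 5^j ≥ 20j^3 + 33j^2.
Then 5^(j + 1) = 5·(5^j) ≥ 5·(20j^3 + 33j^2).
Also, for j ≥ 6 we have 5·(20j^3 + 33j^2) ≥ 20(j+1)^3 + 33(j+1)^2, since 5·(20j^3 + 33j^2) − (20(j+1)^3 + 33(j+1)^2) = 80j^3 + 72j^2 - 126j - 53, which is nonnegative for all j ≥ 6.
Combining, 5^(j + 1) ≥ 20(j+1)^3 + 33(j+1)^2.
This completes the induction.
Hence the smallest such n₀ is 6.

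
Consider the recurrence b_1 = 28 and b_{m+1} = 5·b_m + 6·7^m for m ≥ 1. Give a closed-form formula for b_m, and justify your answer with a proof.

b_m = 7·5^(m - 1) + 3·7^m

Computing the first terms: b_1 = 28, b_2 = 182, b_3 = 1204. This suggests b_m = 7·5^(m - 1) + 3·7^m.
When m = 1: the formula gives 28 = 28 = b_1.
Inductive step: suppose the statement holds for some j ≥ 1, so b_j = 7·5^(j - 1) + 3·7^j.
Then b_{j+1} = 5·b_j + 6·7^j = 5·(7·5^(j - 1) + 3·7^j) + 6·7^j = 7·5^j + 3·7^(j + 1) = 7·5^((j+1) - 1) + 3·7^(j+1),
which is the claimed formula at m = j+1.
By the principle of mathematical induction, the result holds for all m ≥ 1.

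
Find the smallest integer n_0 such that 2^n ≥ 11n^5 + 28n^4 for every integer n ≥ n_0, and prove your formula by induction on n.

n_0 = 28

At n = 27: 134217728 < 172718325, so the inequality fails and n_0 ≥ 28. We prove 2^n ≥ 11n^5 + 28n^4 for all n ≥ 28.
Base case (n = 28): 2^n = 268435456 and 11n^5 + 28n^4 = 206524416, so 268435456 ≥ 206524416.
Inductive step: suppose the statement holds for some r ≥ 28, so 2^r ≥ 11r^5 + 28r^4.
Then 2^(r + 1) = 2·(2^r) ≥ 2·(11r^5 + 28r^4).
Also, for r ≥ 28 we have 2·(11r^5 + 28r^4) ≥ 11(r+1)^5 + 28(r+1)^4, since 2·(11r^5 + 28r^4) − (11(r+1)^5 + 28(r+1)^4) = 11r^5 - 27r^4 - 222r^3 - 278r^2 - 167r - 39, which is nonnegative for all r ≥ 28.
Combining, 2^(r + 1) ≥ 11(r+1)^5 + 28(r+1)^4.
By induction, the statement is established for all n ≥ 28.
Hence the smallest such n_0 is 28.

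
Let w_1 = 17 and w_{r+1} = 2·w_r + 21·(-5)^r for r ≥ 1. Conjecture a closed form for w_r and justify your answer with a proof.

Computing the first terms: w_1 = 17, w_2 = -71, w_3 = 383. This suggests w_r = -3(-5)^r + 2^r.
Base case (r = 1): the formula gives 17 = 17 = w_1.
Inductive step: assume the claim holds for r = p, so w_p = -3(-5)^p + 2^p.
Then w_{p+1} = 2·w_p + 21·(-5)^p = 2·(-3(-5)^p + 2^p) + 21·(-5)^p = -3(-5)^(p + 1) + 2^(p + 1),
which is the claimed formula at r = p+1.
By induction, the statement is established for all r ≥ 1.

w_r = -3(-5)^r + 2^r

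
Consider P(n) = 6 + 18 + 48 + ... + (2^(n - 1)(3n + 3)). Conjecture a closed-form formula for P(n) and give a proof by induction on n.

We claim P(n) = 3·2^n·n for all n ≥ 1.
Base step (n = 1): P(1) = 6, and the closed form gives 6. They agree.
Inductive step: assume the claim holds for n = p, so P(p) = 3·2^p·p.
Then P(p+1) = P(p) + (3·2^p(p + 2)) = (3·2^p·p) + (3·2^p(p + 2)).
Simplifying, P(p+1) = 6·2^p(p + 1) = 3·2^(p+1)·(p+1),
which is the closed form with n = p+1.
By induction, the statement is established for all n ≥ 1.

P(n) = 3·2^n·n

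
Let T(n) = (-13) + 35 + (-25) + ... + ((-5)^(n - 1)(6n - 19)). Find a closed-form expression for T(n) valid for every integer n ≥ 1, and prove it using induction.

T(n) = (-5)^n(-n + 3) - 3

We claim T(n) = (-5)^n(-n + 3) - 3 for all n ≥ 1.
Base case (n = 1): T(1) = -13, and the closed form gives -13. They agree.
For the inductive step, assume it holds for an arbitrary p ≥ 1, so T(p) = (-5)^p(-p + 3) - 3.
Then T(p+1) = T(p) + ((-5)^p(6p - 13)) = ((-5)^p(-p + 3) - 3) + ((-5)^p(6p - 13)).
Simplifying, T(p+1) = 5(-5)^p·p - 10(-5)^p - 3 = (-5)^(p+1)(-(p+1) + 3) - 3,
which is the closed form with n = p+1.
This completes the induction.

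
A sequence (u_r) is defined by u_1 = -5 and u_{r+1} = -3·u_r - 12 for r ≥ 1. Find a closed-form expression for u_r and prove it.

u_r = -2(-3)^(r - 1) - 3

Computing the first terms: u_1 = -5, u_2 = 3, u_3 = -21. This suggests u_r = -2(-3)^(r - 1) - 3.
When r = 1: the formula gives -5 = -5 = u_1.
For the inductive step, assume it holds for an arbitrary j ≥ 1, so u_j = -2(-3)^(j - 1) - 3.
Then u_{j+1} = -3·u_j - 12 = -3·(-2(-3)^(j - 1) - 3) - 12 = -2(-3)^j - 3 = -2(-3)^((j+1) - 1) - 3,
which is the claimed formula at r = j+1.
Hence, by induction on r, the claim holds for every r ≥ 1.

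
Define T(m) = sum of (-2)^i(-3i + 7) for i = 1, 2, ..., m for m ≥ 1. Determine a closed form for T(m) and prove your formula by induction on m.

We claim T(m) = 2(-2)^m(-m + 2) - 4 for all m ≥ 1.
Base case (m = 1): T(1) = -8, and the closed form gives -8. They agree.
Inductive step: suppose the statement holds for some i ≥ 1, so T(i) = 2(-2)^i(-i + 2) - 4.
Then T(i+1) = T(i) + ((-2)^(i + 1)(-3i + 4)) = (2(-2)^i(-i + 2) - 4) + ((-2)^(i + 1)(-3i + 4)).
Simplifying, T(i+1) = 4(-2)^i·i - 4(-2)^i - 4 = 2(-2)^(i+1)(-(i+1) + 2) - 4,
which is the closed form with m = i+1.
By the principle of mathematical induction, the result holds for all m ≥ 1.

T(m) = 2(-2)^m(-m + 2) - 4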